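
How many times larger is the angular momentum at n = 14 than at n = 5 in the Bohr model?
2.80

In the Bohr model, L_n = nℏ, so the ratio is purely the ratio of quantum numbers:

L_14/L_5 = 14ℏ / 5ℏ = 14/5 = 2.80

The angular momentum scales linearly with n.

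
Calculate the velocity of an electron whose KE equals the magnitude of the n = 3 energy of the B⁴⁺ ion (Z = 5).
3.65e+06 m/s (or 1.216% of c)

The binding energy at n = 3 for B⁴⁺ is:
E_3 = -13.6057 × 5²/3² = -37.79361 eV
|E_3| = 37.79361 eV

Convert to Joules:
KE = 37.79361 eV × (1.602177 × 10⁻¹⁹ J/eV) = 6.0552e-18 J

Using KE = ½mv²:
v = √(2·KE/m_e)
v = √(2 × 6.0552e-18 J / 9.10938 × 10⁻³¹ kg)
v = 3.65e+06 m/s

This is approximately 1.216% the speed of light.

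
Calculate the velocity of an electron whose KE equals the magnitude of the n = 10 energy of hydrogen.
2.188e+05 m/s (or 0.072974% of c)

The binding energy at n = 10 for hydrogen is:
E_10 = -13.6057/10² = -0.13605700 eV
|E_10| = 0.13605700 eV

Convert to Joules:
KE = 0.13605700 eV × (1.602177 × 10⁻¹⁹ J/eV) = 2.17987e-20 J

Using KE = ½mv²:
v = √(2·KE/m_e)
v = √(2 × 2.17987e-20 J / 9.10938 × 10⁻³¹ kg)
v = 2.188e+05 m/s

This is approximately 0.072974% the speed of light.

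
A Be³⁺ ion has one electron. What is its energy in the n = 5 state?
-8.708 eV

For hydrogen-like ions, the energy levels scale with Z²:
E_n = -13.6057 Z² / n² eV

For Be³⁺ (Z = 4) at n = 5:
E_5 = -13.6057 × 4² / 5²
E_5 = -13.6057 × 16 / 25
E_5 = -217.6912 / 25
E_5 = -8.708 eV

The energy is 16 times more negative than hydrogen at the same n due to the stronger nuclear charge.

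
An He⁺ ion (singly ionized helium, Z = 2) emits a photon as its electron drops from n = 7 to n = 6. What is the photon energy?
0.40108 eV

The energy levels are E_n = -13.6057 Z² eV / n².

Energy at n = 7: E_7 = -13.6057 × 2² / 7² = -1.11066939 eV
Energy at n = 6: E_6 = -13.6057 × 2² / 6² = -1.51174444 eV

For emission (electron falling to lower state), the photon energy is:
E_photon = E_7 - E_6 = |-1.11066939 - (-1.51174444)|
E_photon = 0.40108 eV

This energy is carried away by the emitted photon.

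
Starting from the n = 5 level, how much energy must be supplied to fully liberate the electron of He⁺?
2.18 eV

The ionization energy is the energy needed to remove the electron completely (n → ∞).

For a hydrogen-like ion with Z = 2, E_n = -13.6057 Z² / n² eV.

At n = 5: E_5 = -13.6057 × 2² / 5² = -2.17691 eV
At n = ∞: E_∞ = 0 eV

Ionization energy = E_∞ - E_5 = 0 - (-2.17691) = 2.17691 eV
Ionization energy ≈ 2.18 eV

This is also called the binding energy of the electron in state n = 5.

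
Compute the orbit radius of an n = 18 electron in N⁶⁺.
2.449335 nm (or 24.493345 Å)

The Bohr radius formula is:
r_n = n² a₀ / Z

where a₀ = 0.052917721 nm is the Bohr radius.

For N⁶⁺ (Z = 7) at n = 18:
r_18 = 18² × 0.052917721 nm / 7
r_18 = 324 × 0.052917721 nm / 7
r_18 = 17.1453416 nm / 7
r_18 = 2.449335 nm

The electron orbits at approximately 2.449335 nm from the nucleus.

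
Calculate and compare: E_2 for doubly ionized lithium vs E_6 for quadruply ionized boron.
Li²⁺ at n = 2 (E = -30.61 eV)

Using E_n = -13.6057 Z² / n² eV:

Li²⁺ (Z = 3) at n = 2:
E = -13.6057 × 3² / 2² = -13.6057 × 9 / 4 = -30.61283 eV

B⁴⁺ (Z = 5) at n = 6:
E = -13.6057 × 5² / 6² = -13.6057 × 25 / 36 = -9.44840 eV

Since -30.61283 eV < -9.44840 eV,
Li²⁺ at n = 2 is more tightly bound (requires more energy to ionize).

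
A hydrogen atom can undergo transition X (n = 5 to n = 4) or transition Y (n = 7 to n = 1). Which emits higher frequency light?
7 → 1

Calculate the energy for each transition:

Transition 5 → 4:
ΔE₁ = |E_4 - E_5| = |-13.6057/4² - (-13.6057/5²)|
ΔE₁ = |-0.85035625 - (-0.54422800)| = 0.30613 eV

Transition 7 → 1:
ΔE₂ = |E_1 - E_7| = |-13.6057/1² - (-13.6057/7²)|
ΔE₂ = |-13.60570000 - (-0.27766735)| = 13.32803 eV

Since 13.32803 eV > 0.30613 eV, the transition 7 → 1 emits the more energetic photon.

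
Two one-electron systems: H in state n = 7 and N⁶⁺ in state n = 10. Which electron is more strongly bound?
N⁶⁺ at n = 10 (E = -6.6668 eV)

Using E_n = -13.6057 Z² / n² eV:

H (Z = 1) at n = 7:
E = -13.6057 × 1² / 7² = -13.6057 × 1 / 49 = -0.2776673 eV

N⁶⁺ (Z = 7) at n = 10:
E = -13.6057 × 7² / 10² = -13.6057 × 49 / 100 = -6.6667930 eV

Since -6.6667930 eV < -0.2776673 eV,
N⁶⁺ at n = 10 is more tightly bound (requires more energy to ionize).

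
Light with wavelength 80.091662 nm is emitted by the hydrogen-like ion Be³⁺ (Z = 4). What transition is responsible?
n = 5 → n = 3

First, find the photon energy from the wavelength (hc = 1239.84 eV·nm):
E = hc/λ = 1239.84 eV·nm / 80.091662 nm = 15.480263 eV

The energy levels of Be³⁺ satisfy E_n = -13.6057 × 4² / n² eV, so an emission n_i → n_f releases
ΔE = 13.6057 × 4² × (1/n_f² − 1/n_i²) eV.

Setting ΔE equal to the photon energy:
1/n_f² − 1/n_i² = 15.480263 / (13.6057 × 4²) = 0.071111111

Since 1/n_i² must be positive, we need 1/n_f² > 0.071111111, i.e. n_f ≤ 3. For each allowed n_f, solve n_i = (1/n_f² − 0.071111111)^(−1/2) and check whether it is a whole number:
  n_f = 1: 1/n_i² = 1.000000000 − 0.071111111 = 0.928888889 → n_i = 1.038  (not an integer) ✗
  n_f = 2: 1/n_i² = 0.250000000 − 0.071111111 = 0.178888889 → n_i = 2.364  (not an integer) ✗
  n_f = 3: 1/n_i² = 0.111111111 − 0.071111111 = 0.040000000 → n_i = 5.000  → integer, n_i = 5 ✓

Only n_f = 3 gives an integer upper level, n_i = 5.

The transition is from n = 5 to n = 3 (emission).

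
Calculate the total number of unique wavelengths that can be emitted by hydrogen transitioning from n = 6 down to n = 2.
10

The electron can occupy levels n = 2, 3, ..., 6 during de-excitation — that is m = 6 - 2 + 1 = 5 distinct levels.

The number of distinct spectral lines equals the number of ways to choose 2 of these m levels (each pair gives one possible emission transition):

Number of lines = m(m-1)/2 = 5×4/2 = 10

These correspond to all possible transitions between the 5 levels:
6 → 5, 6 → 4, 6 → 3, 6 → 2, 5 → 4, 5 → 3, 5 → 2, 4 → 3...

Each transition produces a photon with a unique energy (and thus wavelength). This count does not depend on Z.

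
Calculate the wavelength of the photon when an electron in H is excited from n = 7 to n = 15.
5708.351 nm

First, find the transition energy using E_n = -13.6057 / n² eV:
E_7 = -13.6057 / 7² = -0.277667347 eV
E_15 = -13.6057 / 15² = -0.060469778 eV

Photon energy: |ΔE| = |E_15 - E_7| = 0.217197569 eV

Convert to wavelength using E = hc/λ with hc = 1239.84 eV·nm:
λ = hc/E = 1239.84 eV·nm / 0.217197569 eV
λ = 5708.351 nm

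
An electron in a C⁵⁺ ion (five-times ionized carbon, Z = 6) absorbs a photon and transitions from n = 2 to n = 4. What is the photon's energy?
91.83848 eV

The energy levels of a hydrogen-like atom are E_n = -13.6057 Z² eV / n².

Energy at n = 2: E_2 = -13.6057 × 6² / 2² = -122.45130000 eV
Energy at n = 4: E_4 = -13.6057 × 6² / 4² = -30.61282500 eV

The excitation energy is the difference:
ΔE = E_4 - E_2
ΔE = -30.61282500 - (-122.45130000)
ΔE = 91.83848 eV

Since this is positive, energy must be absorbed (photon absorption).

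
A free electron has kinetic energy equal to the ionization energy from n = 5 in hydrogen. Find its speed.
4.38e+05 m/s (or 0.1459% of c)

The binding energy at n = 5 for hydrogen is:
E_5 = -13.6057/5² = -0.544228 eV
|E_5| = 0.544228 eV

Convert to Joules:
KE = 0.544228 eV × (1.602177 × 10⁻¹⁹ J/eV) = 8.7195e-20 J

Using KE = ½mv²:
v = √(2·KE/m_e)
v = √(2 × 8.7195e-20 J / 9.10938 × 10⁻³¹ kg)
v = 4.38e+05 m/s

This is approximately 0.1459% the speed of light.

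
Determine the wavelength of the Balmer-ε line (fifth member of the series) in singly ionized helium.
99.227 nm

The lines of a series are numbered from the longest wavelength (smallest ΔE) outward; the fifth line is the transition from n = n_f + 5 to n_f.
The Balmer series has all transitions ending at n_f = 2.

For He⁺ (Z = 2), the fifth line (ε-line) is the jump from n = 7 to n = 2:
E_7 = -13.6057 × 2² / 7² = -1.11067 eV
E_2 = -13.6057 × 2² / 2² = -13.60570 eV
ΔE = E_7 - E_2 = 12.49503 eV

λ = hc/E = 1239.84 eV·nm / 12.49503 eV
λ = 99.227 nm

This is the ε-line of the Balmer series in He⁺.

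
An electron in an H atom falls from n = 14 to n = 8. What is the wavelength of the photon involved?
8659.78016 nm

First, find the transition energy using E_n = -13.6057 / n² eV:
E_14 = -13.6057 / 14² = -0.06941683673 eV
E_8 = -13.6057 / 8² = -0.21258906250 eV

Photon energy: |ΔE| = |E_8 - E_14| = 0.14317222577 eV

Convert to wavelength using E = hc/λ with hc = 1239.84 eV·nm:
λ = hc/E = 1239.84 eV·nm / 0.14317222577 eV
λ = 8659.78016 nm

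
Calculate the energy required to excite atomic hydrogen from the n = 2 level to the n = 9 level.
3.23 eV

The energy levels of a hydrogen-like atom are E_n = -13.6057 eV / n².

Energy at n = 2: E_2 = -13.6057 / 2² = -3.40143 eV
Energy at n = 9: E_9 = -13.6057 / 9² = -0.16797 eV

The excitation energy is the difference:
ΔE = E_9 - E_2
ΔE = -0.16797 - (-3.40143)
ΔE = 3.23 eV

Since this is positive, energy must be absorbed (photon absorption).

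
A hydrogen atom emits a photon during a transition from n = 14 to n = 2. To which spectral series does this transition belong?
Balmer series

The spectral series in hydrogen are named based on the final (lower) energy level:
- Lyman series: n_final = 1 (ultraviolet)
- Balmer series: n_final = 2 (visible/near-UV)
- Paschen series: n_final = 3 (infrared)
- Brackett series: n_final = 4 (infrared)
- Pfund series: n_final = 5 (far infrared)

Since this transition ends at n = 2, it belongs to the Balmer series.

For reference, this 14 → 2 line has photon energy
ΔE = 13.6057 eV × (1/2² - 1/14²) = 3.33200816 eV,
corresponding to wavelength λ = hc/ΔE = 1239.84 eV·nm / 3.33200816 eV = 372.0999 nm in the visible/near-UV region.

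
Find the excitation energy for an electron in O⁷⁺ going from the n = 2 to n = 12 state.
211.6442 eV

The energy levels of a hydrogen-like atom are E_n = -13.6057 Z² eV / n².

Energy at n = 2: E_2 = -13.6057 × 8² / 2² = -217.6912000 eV
Energy at n = 12: E_12 = -13.6057 × 8² / 12² = -6.0469778 eV

The excitation energy is the difference:
ΔE = E_12 - E_2
ΔE = -6.0469778 - (-217.6912000)
ΔE = 211.6442 eV

Since this is positive, energy must be absorbed (photon absorption).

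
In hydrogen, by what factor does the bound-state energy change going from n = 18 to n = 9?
4.0000

Using E_n = -13.6057 Z² / n² eV with Z = 1:

E_9 = -13.6057 / 9² = -13.6057 / 81 = -0.1679716049 eV
E_18 = -13.6057 / 18² = -13.6057 / 324 = -0.0419929012 eV

The ratio is:
E_9/E_18 = (-0.1679716049) / (-0.0419929012)
E_9/E_18 = (-13.6057/81) / (-13.6057/324)
E_9/E_18 = 324/81
E_9/E_18 = 4.0000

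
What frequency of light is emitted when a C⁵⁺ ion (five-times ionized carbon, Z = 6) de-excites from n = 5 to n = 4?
2.66477e+15 Hz

First, find the transition energy:
E_5 = -13.6057 × 6² / 5² = -19.59220800 eV
E_4 = -13.6057 × 6² / 4² = -30.61282500 eV
|ΔE| = |E_4 - E_5| = 11.02061700 eV

Convert to Joules: E = 11.02061700 eV × (1.602177 × 10⁻¹⁹ J/eV) = 1.7656979e-18 J

Using E = hf:
f = E/h = 1.7656979e-18 J / (6.62607 × 10⁻³⁴ J·s)
f = 2.66477e+15 Hz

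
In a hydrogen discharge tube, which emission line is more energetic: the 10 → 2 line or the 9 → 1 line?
9 → 1

Calculate the energy for each transition:

Transition 10 → 2:
ΔE₁ = |E_2 - E_10| = |-13.6057/2² - (-13.6057/10²)|
ΔE₁ = |-3.40142500000 - (-0.13605700000)| = 3.26536800 eV

Transition 9 → 1:
ΔE₂ = |E_1 - E_9| = |-13.6057/1² - (-13.6057/9²)|
ΔE₂ = |-13.60570000000 - (-0.16797160494)| = 13.43772840 eV

Since 13.43772840 eV > 3.26536800 eV, the transition 9 → 1 emits the more energetic photon.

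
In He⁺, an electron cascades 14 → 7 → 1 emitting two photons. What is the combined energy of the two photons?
54.15 eV

The energy levels of He⁺ are E_n = -13.6057 × 2² / n² eV.

First transition (14 → 7):
ΔE₁ = |E_7 - E_14|
ΔE₁ = |-1.11066939 - (-0.27766735)| = 0.83300 eV

Second transition (7 → 1):
ΔE₂ = |E_1 - E_7|
ΔE₂ = |-54.42280000 - (-1.11066939)| = 53.31213 eV

Total energy released:
E_total = ΔE₁ + ΔE₂ = 0.83300 + 53.31213 = 54.15 eV

Note: This equals the direct transition 14 → 1: 54.15 eV ✓
Energy is conserved regardless of the path taken.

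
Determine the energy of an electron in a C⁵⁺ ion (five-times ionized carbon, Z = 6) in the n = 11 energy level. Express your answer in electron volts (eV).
-4.04798 eV

The energy levels of a hydrogen-like atom are given by:
E_n = -13.6057 Z² / n² eV  (with Z = 6 for C⁵⁺)

For n = 11:
E_11 = -13.6057 × 6² / 11²
E_11 = -13.6057 × 36 / 121
E_11 = -4.04798 eV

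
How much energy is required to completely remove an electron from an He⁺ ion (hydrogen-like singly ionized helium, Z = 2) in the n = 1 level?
54.423 eV

The ionization energy is the energy needed to remove the electron completely (n → ∞).

For a hydrogen-like ion with Z = 2, E_n = -13.6057 Z² / n² eV.

At n = 1: E_1 = -13.6057 × 2² / 1² = -54.422800 eV
At n = ∞: E_∞ = 0 eV

Ionization energy = E_∞ - E_1 = 0 - (-54.422800) = 54.422800 eV
Ionization energy ≈ 54.423 eV

This is also called the binding energy of the electron in state n = 1.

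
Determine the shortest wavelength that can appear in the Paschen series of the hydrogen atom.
820.14 nm

The series limit corresponds to the transition from n = ∞ to n = 3.
This is the highest energy (shortest wavelength) transition in the Paschen series.

E_∞ = 0 eV
E_3 = -13.6057 / 3² = -1.511744 eV

Energy at series limit:
ΔE = E_∞ - E_3 = 0 - (-1.511744) = 1.511744 eV
λ = hc/E = 1239.84 eV·nm / 1.511744 eV = 820.14 nm

This energy equals the ionization energy from the n = 3 state of hydrogen.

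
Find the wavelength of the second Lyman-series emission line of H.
102.517327 nm

The lines of a series are numbered from the longest wavelength (smallest ΔE) outward; the second line is the transition from n = n_f + 2 to n_f.
The Lyman series has all transitions ending at n_f = 1.

For H, the second line (β-line) is the jump from n = 3 to n = 1:
E_3 = -13.6057 / 3² = -1.511744444 eV
E_1 = -13.6057 / 1² = -13.605700000 eV
ΔE = E_3 - E_1 = 12.093955556 eV

λ = hc/E = 1239.84 eV·nm / 12.093955556 eV
λ = 102.517327 nm

This is the β-line of the Lyman series in H.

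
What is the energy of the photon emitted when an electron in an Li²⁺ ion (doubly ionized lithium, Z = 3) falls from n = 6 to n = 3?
10.204 eV

The energy levels are E_n = -13.6057 Z² eV / n².

Energy at n = 6: E_6 = -13.6057 × 3² / 6² = -3.401425 eV
Energy at n = 3: E_3 = -13.6057 × 3² / 3² = -13.605700 eV

For emission (electron falling to lower state), the photon energy is:
E_photon = E_6 - E_3 = |-3.401425 - (-13.605700)|
E_photon = 10.204 eV

This energy is carried away by the emitted photon.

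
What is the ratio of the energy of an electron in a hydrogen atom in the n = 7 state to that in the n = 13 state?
3.45

Using E_n = -13.6057 Z² / n² eV with Z = 1:

E_7 = -13.6057 / 7² = -13.6057 / 49 = -0.27766735 eV
E_13 = -13.6057 / 13² = -13.6057 / 169 = -0.08050710 eV

The ratio is:
E_7/E_13 = (-0.27766735) / (-0.08050710)
E_7/E_13 = (-13.6057/49) / (-13.6057/169)
E_7/E_13 = 169/49
E_7/E_13 = 3.45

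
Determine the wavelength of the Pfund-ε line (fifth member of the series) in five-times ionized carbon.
84.3764 nm

The lines of a series are numbered from the longest wavelength (smallest ΔE) outward; the fifth line is the transition from n = n_f + 5 to n_f.
The Pfund series has all transitions ending at n_f = 5.

For C⁵⁺ (Z = 6), the fifth line (ε-line) is the jump from n = 10 to n = 5:
E_10 = -13.6057 × 6² / 10² = -4.898052 eV
E_5 = -13.6057 × 6² / 5² = -19.592208 eV
ΔE = E_10 - E_5 = 14.694156 eV

λ = hc/E = 1239.84 eV·nm / 14.694156 eV
λ = 84.3764 nm

This is the ε-line of the Pfund series in C⁵⁺.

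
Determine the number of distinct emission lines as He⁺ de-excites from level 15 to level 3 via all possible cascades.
78

The electron can occupy levels n = 3, 4, ..., 15 during de-excitation — that is m = 15 - 3 + 1 = 13 distinct levels.

The number of distinct spectral lines equals the number of ways to choose 2 of these m levels (each pair gives one possible emission transition):

Number of lines = m(m-1)/2 = 13×12/2 = 78

These correspond to all possible transitions between the 13 levels:
15 → 14, 15 → 13, 15 → 12, 15 → 11, 15 → 10, 15 → 9, 15 → 8, 15 → 7...

Each transition produces a photon with a unique energy (and thus wavelength). This count does not depend on Z.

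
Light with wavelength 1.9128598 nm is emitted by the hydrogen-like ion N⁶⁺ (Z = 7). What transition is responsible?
n = 6 → n = 1

First, find the photon energy from the wavelength (hc = 1239.84 eV·nm):
E = hc/λ = 1239.84 eV·nm / 1.9128598 nm = 648.16041 eV

The energy levels of N⁶⁺ satisfy E_n = -13.6057 × 7² / n² eV, so an emission n_i → n_f releases
ΔE = 13.6057 × 7² × (1/n_f² − 1/n_i²) eV.

Setting ΔE equal to the photon energy:
1/n_f² − 1/n_i² = 648.16041 / (13.6057 × 7²) = 0.97222219

Since 1/n_i² must be positive, we need 1/n_f² > 0.97222219, i.e. n_f ≤ 1. For each allowed n_f, solve n_i = (1/n_f² − 0.97222219)^(−1/2) and check whether it is a whole number:
  n_f = 1: 1/n_i² = 1.00000000 − 0.97222219 = 0.02777781 → n_i = 6.000  → integer, n_i = 6 ✓

Only n_f = 1 gives an integer upper level, n_i = 6.

The transition is from n = 6 to n = 1 (emission).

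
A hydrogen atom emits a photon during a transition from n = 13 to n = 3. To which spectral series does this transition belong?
Paschen series

The spectral series in hydrogen are named based on the final (lower) energy level:
- Lyman series: n_final = 1 (ultraviolet)
- Balmer series: n_final = 2 (visible/near-UV)
- Paschen series: n_final = 3 (infrared)
- Brackett series: n_final = 4 (infrared)
- Pfund series: n_final = 5 (far infrared)

Since this transition ends at n = 3, it belongs to the Paschen series.

For reference, this 13 → 3 line has photon energy
ΔE = 13.6057 eV × (1/3² - 1/13²) = 1.43123734 eV,
corresponding to wavelength λ = hc/ΔE = 1239.84 eV·nm / 1.43123734 eV = 866.2714 nm in the infrared region.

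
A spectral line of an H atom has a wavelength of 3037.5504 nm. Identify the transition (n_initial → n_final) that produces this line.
n = 10 → n = 5

First, find the photon energy from the wavelength (hc = 1239.84 eV·nm):
E = hc/λ = 1239.84 eV·nm / 3037.5504 nm = 0.40817101 eV

The energy levels of hydrogen satisfy E_n = -13.6057 / n² eV, so an emission n_i → n_f releases
ΔE = 13.6057 × (1/n_f² − 1/n_i²) eV.

Setting ΔE equal to the photon energy:
1/n_f² − 1/n_i² = 0.40817101 / 13.6057 = 0.030000001

Since 1/n_i² must be positive, we need 1/n_f² > 0.030000001, i.e. n_f ≤ 5. For each allowed n_f, solve n_i = (1/n_f² − 0.030000001)^(−1/2) and check whether it is a whole number:
  n_f = 1: 1/n_i² = 1.000000000 − 0.030000001 = 0.969999999 → n_i = 1.015  (not an integer) ✗
  n_f = 2: 1/n_i² = 0.250000000 − 0.030000001 = 0.219999999 → n_i = 2.132  (not an integer) ✗
  n_f = 3: 1/n_i² = 0.111111111 − 0.030000001 = 0.081111110 → n_i = 3.511  (not an integer) ✗
  n_f = 4: 1/n_i² = 0.062500000 − 0.030000001 = 0.032499999 → n_i = 5.547  (not an integer) ✗
  n_f = 5: 1/n_i² = 0.040000000 − 0.030000001 = 0.009999999 → n_i = 10.000  → integer, n_i = 10 ✓

Only n_f = 5 gives an integer upper level, n_i = 10.

The transition is from n = 10 to n = 5 (emission).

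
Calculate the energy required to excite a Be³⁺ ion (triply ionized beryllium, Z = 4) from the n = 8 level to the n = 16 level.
2.55 eV

The energy levels of a hydrogen-like atom are E_n = -13.6057 Z² eV / n².

Energy at n = 8: E_8 = -13.6057 × 4² / 8² = -3.40143 eV
Energy at n = 16: E_16 = -13.6057 × 4² / 16² = -0.85036 eV

The excitation energy is the difference:
ΔE = E_16 - E_8
ΔE = -0.85036 - (-3.40143)
ΔE = 2.55 eV

Since this is positive, energy must be absorbed (photon absorption).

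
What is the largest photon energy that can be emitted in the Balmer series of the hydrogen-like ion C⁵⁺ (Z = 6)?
122.451300 eV

The series limit corresponds to the transition from n = ∞ to n = 2.
This is the highest energy (shortest wavelength) transition in the Balmer series.

E_∞ = 0 eV
E_2 = -13.6057 × 6² / 2² = -122.451300 eV

Energy at series limit:
ΔE = E_∞ - E_2 = 0 - (-122.451300) = 122.451300 eV

This energy equals the ionization energy from the n = 2 state of C⁵⁺.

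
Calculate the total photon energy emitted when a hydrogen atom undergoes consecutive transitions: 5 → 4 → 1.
13.061472 eV

The energy levels of hydrogen are E_n = -13.6057 / n² eV.

First transition (5 → 4):
ΔE₁ = |E_4 - E_5|
ΔE₁ = |-0.850356250000 - (-0.544228000000)| = 0.306128250 eV

Second transition (4 → 1):
ΔE₂ = |E_1 - E_4|
ΔE₂ = |-13.605700000000 - (-0.850356250000)| = 12.755343750 eV

Total energy released:
E_total = ΔE₁ + ΔE₂ = 0.306128250 + 12.755343750 = 13.061472 eV

Note: This equals the direct transition 5 → 1: 13.061472 eV ✓
Energy is conserved regardless of the path taken.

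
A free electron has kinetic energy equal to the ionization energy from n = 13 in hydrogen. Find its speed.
1.6828e+05 m/s (or 0.056% of c)

The binding energy at n = 13 for hydrogen is:
E_13 = -13.6057/13² = -0.080507101 eV
|E_13| = 0.080507101 eV

Convert to Joules:
KE = 0.080507101 eV × (1.602177 × 10⁻¹⁹ J/eV) = 1.289866e-20 J

Using KE = ½mv²:
v = √(2·KE/m_e)
v = √(2 × 1.289866e-20 J / 9.10938 × 10⁻³¹ kg)
v = 1.6828e+05 m/s

This is approximately 0.056% the speed of light.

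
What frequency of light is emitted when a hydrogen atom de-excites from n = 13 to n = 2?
8.03e+14 Hz

First, find the transition energy:
E_13 = -13.6057 / 13² = -0.0805071 eV
E_2 = -13.6057 / 2² = -3.4014250 eV
|ΔE| = |E_2 - E_13| = 3.3209179 eV

Convert to Joules: E = 3.3209179 eV × (1.602177 × 10⁻¹⁹ J/eV) = 5.3207e-19 J

Using E = hf:
f = E/h = 5.3207e-19 J / (6.62607 × 10⁻³⁴ J·s)
f = 8.03e+14 Hz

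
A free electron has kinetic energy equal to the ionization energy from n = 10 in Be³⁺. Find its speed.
8.75077e+05 m/s (or 0.29189% of c)

The binding energy at n = 10 for Be³⁺ is:
E_10 = -13.6057 × 4²/10² = -2.17691200 eV
|E_10| = 2.17691200 eV

Convert to Joules:
KE = 2.17691200 eV × (1.602177 × 10⁻¹⁹ J/eV) = 3.4877983e-19 J

Using KE = ½mv²:
v = √(2·KE/m_e)
v = √(2 × 3.4877983e-19 J / 9.10938 × 10⁻³¹ kg)
v = 8.75077e+05 m/s

This is approximately 0.29189% the speed of light.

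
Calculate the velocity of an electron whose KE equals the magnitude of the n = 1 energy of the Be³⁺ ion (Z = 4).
8.751e+06 m/s (or 2.91894% of c)

The binding energy at n = 1 for Be³⁺ is:
E_1 = -13.6057 × 4²/1² = -217.6912000 eV
|E_1| = 217.6912000 eV

Convert to Joules:
KE = 217.6912000 eV × (1.602177 × 10⁻¹⁹ J/eV) = 3.48780e-17 J

Using KE = ½mv²:
v = √(2·KE/m_e)
v = √(2 × 3.48780e-17 J / 9.10938 × 10⁻³¹ kg)
v = 8.751e+06 m/s

This is approximately 2.91894% the speed of light.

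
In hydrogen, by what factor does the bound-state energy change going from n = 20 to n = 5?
16.00000

Using E_n = -13.6057 Z² / n² eV with Z = 1:

E_5 = -13.6057 / 5² = -13.6057 / 25 = -0.54422800000 eV
E_20 = -13.6057 / 20² = -13.6057 / 400 = -0.03401425000 eV

The ratio is:
E_5/E_20 = (-0.54422800000) / (-0.03401425000)
E_5/E_20 = (-13.6057/25) / (-13.6057/400)
E_5/E_20 = 400/25
E_5/E_20 = 16.00000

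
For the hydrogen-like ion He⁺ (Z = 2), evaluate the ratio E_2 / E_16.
64.000

Using E_n = -13.6057 Z² / n² eV with Z = 2:

E_2 = -13.6057 × 2² / 2² = -54.4228 / 4 = -13.605700000 eV
E_16 = -13.6057 × 2² / 16² = -54.4228 / 256 = -0.212589063 eV

The ratio is:
E_2/E_16 = (-13.605700000) / (-0.212589063)
E_2/E_16 = (-54.4228/4) / (-54.4228/256)
E_2/E_16 = 256/4
E_2/E_16 = 64.000
(Note: the Z² factors cancel in the ratio.)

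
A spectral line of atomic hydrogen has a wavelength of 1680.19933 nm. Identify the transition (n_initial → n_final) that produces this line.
n = 11 → n = 4

First, find the photon energy from the wavelength (hc = 1239.84 eV·nm):
E = hc/λ = 1239.84 eV·nm / 1680.19933 nm = 0.73791245 eV

The energy levels of hydrogen satisfy E_n = -13.6057 / n² eV, so an emission n_i → n_f releases
ΔE = 13.6057 × (1/n_f² − 1/n_i²) eV.

Setting ΔE equal to the photon energy:
1/n_f² − 1/n_i² = 0.73791245 / 13.6057 = 0.054235537

Since 1/n_i² must be positive, we need 1/n_f² > 0.054235537, i.e. n_f ≤ 4. For each allowed n_f, solve n_i = (1/n_f² − 0.054235537)^(−1/2) and check whether it is a whole number:
  n_f = 1: 1/n_i² = 1.000000000 − 0.054235537 = 0.945764463 → n_i = 1.028  (not an integer) ✗
  n_f = 2: 1/n_i² = 0.250000000 − 0.054235537 = 0.195764463 → n_i = 2.260  (not an integer) ✗
  n_f = 3: 1/n_i² = 0.111111111 − 0.054235537 = 0.056875574 → n_i = 4.193  (not an integer) ✗
  n_f = 4: 1/n_i² = 0.062500000 − 0.054235537 = 0.008264463 → n_i = 11.000  → integer, n_i = 11 ✓

Only n_f = 4 gives an integer upper level, n_i = 11.

The transition is from n = 11 to n = 4 (emission).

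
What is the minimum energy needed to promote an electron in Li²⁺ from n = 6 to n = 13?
2.676861 eV

The energy levels of a hydrogen-like atom are E_n = -13.6057 Z² eV / n².

Energy at n = 6: E_6 = -13.6057 × 3² / 6² = -3.401425000 eV
Energy at n = 13: E_13 = -13.6057 × 3² / 13² = -0.724563905 eV

The excitation energy is the difference:
ΔE = E_13 - E_6
ΔE = -0.724563905 - (-3.401425000)
ΔE = 2.676861 eV

Since this is positive, energy must be absorbed (photon absorption).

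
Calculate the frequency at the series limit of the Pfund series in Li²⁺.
1.1843e+15 Hz

The series limit corresponds to the transition from n = ∞ to n = 5.
This is the highest energy (shortest wavelength) transition in the Pfund series.

E_∞ = 0 eV
E_5 = -13.6057 × 3² / 5² = -4.8980520 eV

Energy at series limit:
ΔE = E_∞ - E_5 = 0 - (-4.8980520) = 4.8980520 eV
E = 4.8980520 eV × (1.602177 × 10⁻¹⁹ J/eV) = 7.847546e-19 J
f = E/h = 7.847546e-19 J / (6.62607 × 10⁻³⁴ J·s) = 1.1843e+15 Hz

This energy equals the ionization energy from the n = 5 state of Li²⁺.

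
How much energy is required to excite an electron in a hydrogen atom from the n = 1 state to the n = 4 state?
12.76 eV

The energy levels of a hydrogen-like atom are E_n = -13.6057 eV / n².

Energy at n = 1: E_1 = -13.6057 / 1² = -13.60570 eV
Energy at n = 4: E_4 = -13.6057 / 4² = -0.85036 eV

The excitation energy is the difference:
ΔE = E_4 - E_1
ΔE = -0.85036 - (-13.60570)
ΔE = 12.76 eV

Since this is positive, energy must be absorbed (photon absorption).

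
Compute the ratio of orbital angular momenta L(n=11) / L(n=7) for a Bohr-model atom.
1.571

In the Bohr model, L_n = nℏ, so the ratio is purely the ratio of quantum numbers:

L_11/L_7 = 11ℏ / 7ℏ = 11/7 = 1.571

The angular momentum scales linearly with n.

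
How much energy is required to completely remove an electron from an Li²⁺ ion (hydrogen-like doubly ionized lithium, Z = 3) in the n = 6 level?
3.4014 eV

The ionization energy is the energy needed to remove the electron completely (n → ∞).

For a hydrogen-like ion with Z = 3, E_n = -13.6057 Z² / n² eV.

At n = 6: E_6 = -13.6057 × 3² / 6² = -3.4014250 eV
At n = ∞: E_∞ = 0 eV

Ionization energy = E_∞ - E_6 = 0 - (-3.4014250) = 3.4014250 eV
Ionization energy ≈ 3.4014 eV

This is also called the binding energy of the electron in state n = 6.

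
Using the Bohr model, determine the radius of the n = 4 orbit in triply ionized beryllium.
0.211671 nm (or 2.116709 Å)

The Bohr radius formula is:
r_n = n² a₀ / Z

where a₀ = 0.052917721 nm is the Bohr radius.

For Be³⁺ (Z = 4) at n = 4:
r_4 = 4² × 0.052917721 nm / 4
r_4 = 16 × 0.052917721 nm / 4
r_4 = 0.8466835 nm / 4
r_4 = 0.211671 nm

The electron orbits at approximately 0.211671 nm from the nucleus.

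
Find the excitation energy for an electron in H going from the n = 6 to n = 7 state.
0.10027 eV

The energy levels of a hydrogen-like atom are E_n = -13.6057 eV / n².

Energy at n = 6: E_6 = -13.6057 / 6² = -0.37793611 eV
Energy at n = 7: E_7 = -13.6057 / 7² = -0.27766735 eV

The excitation energy is the difference:
ΔE = E_7 - E_6
ΔE = -0.27766735 - (-0.37793611)
ΔE = 0.10027 eV

Since this is positive, energy must be absorbed (photon absorption).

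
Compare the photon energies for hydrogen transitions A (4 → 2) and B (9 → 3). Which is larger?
4 → 2

Calculate the energy for each transition:

Transition 4 → 2:
ΔE₁ = |E_2 - E_4| = |-13.6057/2² - (-13.6057/4²)|
ΔE₁ = |-3.4014250000 - (-0.8503562500)| = 2.5510688 eV

Transition 9 → 3:
ΔE₂ = |E_3 - E_9| = |-13.6057/3² - (-13.6057/9²)|
ΔE₂ = |-1.5117444444 - (-0.1679716049)| = 1.3437728 eV

Since 2.5510688 eV > 1.3437728 eV, the transition 4 → 2 emits the more energetic photon.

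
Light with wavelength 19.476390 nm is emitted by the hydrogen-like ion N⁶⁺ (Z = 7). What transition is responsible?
n = 8 → n = 3

First, find the photon energy from the wavelength (hc = 1239.84 eV·nm):
E = hc/λ = 1239.84 eV·nm / 19.476390 nm = 63.658614 eV

The energy levels of N⁶⁺ satisfy E_n = -13.6057 × 7² / n² eV, so an emission n_i → n_f releases
ΔE = 13.6057 × 7² × (1/n_f² − 1/n_i²) eV.

Setting ΔE equal to the photon energy:
1/n_f² − 1/n_i² = 63.658614 / (13.6057 × 7²) = 0.095486112

Since 1/n_i² must be positive, we need 1/n_f² > 0.095486112, i.e. n_f ≤ 3. For each allowed n_f, solve n_i = (1/n_f² − 0.095486112)^(−1/2) and check whether it is a whole number:
  n_f = 1: 1/n_i² = 1.000000000 − 0.095486112 = 0.904513888 → n_i = 1.051  (not an integer) ✗
  n_f = 2: 1/n_i² = 0.250000000 − 0.095486112 = 0.154513888 → n_i = 2.544  (not an integer) ✗
  n_f = 3: 1/n_i² = 0.111111111 − 0.095486112 = 0.015624999 → n_i = 8.000  → integer, n_i = 8 ✓

Only n_f = 3 gives an integer upper level, n_i = 8.

The transition is from n = 8 to n = 3 (emission).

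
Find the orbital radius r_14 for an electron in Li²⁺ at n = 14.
3.45729 nm (or 34.57291 Å)

The Bohr radius formula is:
r_n = n² a₀ / Z

where a₀ = 0.05291772 nm is the Bohr radius.

For Li²⁺ (Z = 3) at n = 14:
r_14 = 14² × 0.05291772 nm / 3
r_14 = 196 × 0.05291772 nm / 3
r_14 = 10.371873 nm / 3
r_14 = 3.45729 nm

The electron orbits at approximately 3.45729 nm from the nucleus.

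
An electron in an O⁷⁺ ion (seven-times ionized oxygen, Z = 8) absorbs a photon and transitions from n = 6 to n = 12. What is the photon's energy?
18.1409 eV

The energy levels of a hydrogen-like atom are E_n = -13.6057 Z² eV / n².

Energy at n = 6: E_6 = -13.6057 × 8² / 6² = -24.1879111 eV
Energy at n = 12: E_12 = -13.6057 × 8² / 12² = -6.0469778 eV

The excitation energy is the difference:
ΔE = E_12 - E_6
ΔE = -6.0469778 - (-24.1879111)
ΔE = 18.1409 eV

Since this is positive, energy must be absorbed (photon absorption).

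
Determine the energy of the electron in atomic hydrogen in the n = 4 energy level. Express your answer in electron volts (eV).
-0.85036 eV

The energy levels of a hydrogen-like atom are given by:
E_n = -13.6057 eV / n²

For n = 4:
E_4 = -13.6057 eV / 4²
E_4 = -13.6057 eV / 16
E_4 = -0.85036 eV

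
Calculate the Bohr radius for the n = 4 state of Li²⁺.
0.2822 nm (or 2.8223 Å)

The Bohr radius formula is:
r_n = n² a₀ / Z

where a₀ = 0.0529177 nm is the Bohr radius.

For Li²⁺ (Z = 3) at n = 4:
r_4 = 4² × 0.0529177 nm / 3
r_4 = 16 × 0.0529177 nm / 3
r_4 = 0.84668 nm / 3
r_4 = 0.2822 nm

The electron orbits at approximately 0.2822 nm from the nucleus.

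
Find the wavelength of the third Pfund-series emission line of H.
3738.52362 nm

The lines of a series are numbered from the longest wavelength (smallest ΔE) outward; the third line is the transition from n = n_f + 3 to n_f.
The Pfund series has all transitions ending at n_f = 5.

For H, the third line (γ-line) is the jump from n = 8 to n = 5:
E_8 = -13.6057 / 8² = -0.21258906250 eV
E_5 = -13.6057 / 5² = -0.54422800000 eV
ΔE = E_8 - E_5 = 0.33163893750 eV

λ = hc/E = 1239.84 eV·nm / 0.33163893750 eV
λ = 3738.52362 nm

This is the γ-line of the Pfund series in H.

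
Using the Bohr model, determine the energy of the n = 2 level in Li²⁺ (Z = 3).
-30.61 eV

For hydrogen-like ions, the energy levels scale with Z²:
E_n = -13.6057 Z² / n² eV

For Li²⁺ (Z = 3) at n = 2:
E_2 = -13.6057 × 3² / 2²
E_2 = -13.6057 × 9 / 4
E_2 = -122.4513 / 4
E_2 = -30.61 eV

The energy is 9 times more negative than hydrogen at the same n due to the stronger nuclear charge.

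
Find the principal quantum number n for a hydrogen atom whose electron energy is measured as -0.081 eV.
n = 13

The exact energy levels follow E_n = -13.6057 eV / n².

The measured value (-0.081 eV) is reported to only 2 significant figures, so we must test candidate n values and see which one matches to that precision.

Candidate energies:
  n = 11:  E = -13.6057/11² = -0.11244 eV
  n = 12:  E = -13.6057/12² = -0.09448 eV
  n = 13:  E = -13.6057/13² = -0.08051 eV  ← matches
  n = 14:  E = -13.6057/14² = -0.06942 eV
  n = 15:  E = -13.6057/15² = -0.06047 eV

Checking against the measurement of -0.081 eV (2 sig figs), only n = 13 agrees:
E_13 = -0.08051 eV, which rounds to -0.081 eV ✓

Therefore n = 13.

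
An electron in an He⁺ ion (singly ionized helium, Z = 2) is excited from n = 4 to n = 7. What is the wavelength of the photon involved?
541.236260 nm

First, find the transition energy using E_n = -13.6057 Z² / n² eV:
E_4 = -13.6057 × 2² / 4² = -3.4014250000 eV
E_7 = -13.6057 × 2² / 7² = -1.1106693878 eV

Photon energy: |ΔE| = |E_7 - E_4| = 2.2907556122 eV

Convert to wavelength using E = hc/λ with hc = 1239.84 eV·nm:
λ = hc/E = 1239.84 eV·nm / 2.2907556122 eV
λ = 541.236260 nm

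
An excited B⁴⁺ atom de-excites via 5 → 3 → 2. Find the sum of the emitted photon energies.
71.43 eV

The energy levels of B⁴⁺ are E_n = -13.6057 × 5² / n² eV.

First transition (5 → 3):
ΔE₁ = |E_3 - E_5|
ΔE₁ = |-37.79361111 - (-13.60570000)| = 24.18791 eV

Second transition (3 → 2):
ΔE₂ = |E_2 - E_3|
ΔE₂ = |-85.03562500 - (-37.79361111)| = 47.24201 eV

Total energy released:
E_total = ΔE₁ + ΔE₂ = 24.18791 + 47.24201 = 71.43 eV

Note: This equals the direct transition 5 → 2: 71.43 eV ✓
Energy is conserved regardless of the path taken.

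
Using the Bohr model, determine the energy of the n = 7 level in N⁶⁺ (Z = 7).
-13.61 eV

For hydrogen-like ions, the energy levels scale with Z²:
E_n = -13.6057 Z² / n² eV

For N⁶⁺ (Z = 7) at n = 7:
E_7 = -13.6057 × 7² / 7²
E_7 = -13.6057 × 49 / 49
E_7 = -666.6793 / 49
E_7 = -13.61 eV

The energy is 49 times more negative than hydrogen at the same n due to the stronger nuclear charge.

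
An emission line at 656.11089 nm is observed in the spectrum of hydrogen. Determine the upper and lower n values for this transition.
n = 3 → n = 2

First, find the photon energy from the wavelength (hc = 1239.84 eV·nm):
E = hc/λ = 1239.84 eV·nm / 656.11089 nm = 1.8896806 eV

The energy levels of hydrogen satisfy E_n = -13.6057 / n² eV, so an emission n_i → n_f releases
ΔE = 13.6057 × (1/n_f² − 1/n_i²) eV.

Setting ΔE equal to the photon energy:
1/n_f² − 1/n_i² = 1.8896806 / 13.6057 = 0.13888889

Since 1/n_i² must be positive, we need 1/n_f² > 0.13888889, i.e. n_f ≤ 2. For each allowed n_f, solve n_i = (1/n_f² − 0.13888889)^(−1/2) and check whether it is a whole number:
  n_f = 1: 1/n_i² = 1.00000000 − 0.13888889 = 0.86111111 → n_i = 1.078  (not an integer) ✗
  n_f = 2: 1/n_i² = 0.25000000 − 0.13888889 = 0.11111111 → n_i = 3.000  → integer, n_i = 3 ✓

Only n_f = 2 gives an integer upper level, n_i = 3.

The transition is from n = 3 to n = 2 (emission).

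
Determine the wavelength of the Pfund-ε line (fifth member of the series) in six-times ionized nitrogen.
61.991 nm

The lines of a series are numbered from the longest wavelength (smallest ΔE) outward; the fifth line is the transition from n = n_f + 5 to n_f.
The Pfund series has all transitions ending at n_f = 5.

For N⁶⁺ (Z = 7), the fifth line (ε-line) is the jump from n = 10 to n = 5:
E_10 = -13.6057 × 7² / 10² = -6.66679 eV
E_5 = -13.6057 × 7² / 5² = -26.66717 eV
ΔE = E_10 - E_5 = 20.00038 eV

λ = hc/E = 1239.84 eV·nm / 20.00038 eV
λ = 61.991 nm

This is the ε-line of the Pfund series in N⁶⁺.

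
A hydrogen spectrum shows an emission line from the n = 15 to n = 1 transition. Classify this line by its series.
Lyman series

The spectral series in hydrogen are named based on the final (lower) energy level:
- Lyman series: n_final = 1 (ultraviolet)
- Balmer series: n_final = 2 (visible/near-UV)
- Paschen series: n_final = 3 (infrared)
- Brackett series: n_final = 4 (infrared)
- Pfund series: n_final = 5 (far infrared)

Since this transition ends at n = 1, it belongs to the Lyman series.

For reference, this 15 → 1 line has photon energy
ΔE = 13.6057 eV × (1/1² - 1/15²) = 13.5452302 eV,
corresponding to wavelength λ = hc/ΔE = 1239.84 eV·nm / 13.5452302 eV = 91.53333 nm in the ultraviolet region.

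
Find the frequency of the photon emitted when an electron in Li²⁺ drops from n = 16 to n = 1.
2.95e+16 Hz

First, find the transition energy:
E_16 = -13.6057 × 3² / 16² = -0.478325 eV
E_1 = -13.6057 × 3² / 1² = -122.451300 eV
|ΔE| = |E_1 - E_16| = 121.972975 eV

Convert to Joules: E = 121.972975 eV × (1.602177 × 10⁻¹⁹ J/eV) = 1.9542e-17 J

Using E = hf:
f = E/h = 1.9542e-17 J / (6.62607 × 10⁻³⁴ J·s)
f = 2.95e+16 Hz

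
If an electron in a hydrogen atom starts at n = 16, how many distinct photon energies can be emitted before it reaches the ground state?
120

The electron can occupy levels n = 1, 2, ..., 16 during de-excitation — that is m = 16 - 1 + 1 = 16 distinct levels.

The number of distinct spectral lines equals the number of ways to choose 2 of these m levels (each pair gives one possible emission transition):

Number of lines = m(m-1)/2 = 16×15/2 = 120

These correspond to all possible transitions between the 16 levels:
16 → 15, 16 → 14, 16 → 13, 16 → 12, 16 → 11, 16 → 10, 16 → 9, 16 → 8...

Each transition produces a photon with a unique energy (and thus wavelength). This count does not depend on Z.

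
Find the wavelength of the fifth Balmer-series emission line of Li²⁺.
44.10073 nm

The lines of a series are numbered from the longest wavelength (smallest ΔE) outward; the fifth line is the transition from n = n_f + 5 to n_f.
The Balmer series has all transitions ending at n_f = 2.

For Li²⁺ (Z = 3), the fifth line (ε-line) is the jump from n = 7 to n = 2:
E_7 = -13.6057 × 3² / 7² = -2.4990061 eV
E_2 = -13.6057 × 3² / 2² = -30.6128250 eV
ΔE = E_7 - E_2 = 28.1138189 eV

λ = hc/E = 1239.84 eV·nm / 28.1138189 eV
λ = 44.10073 nm

This is the ε-line of the Balmer series in Li²⁺.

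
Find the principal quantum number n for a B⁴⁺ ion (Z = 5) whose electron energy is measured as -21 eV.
n = 4

The exact energy levels follow E_n = -13.6057 Z² / n² eV with Z = 5.

The measured value (-21 eV) is reported to only 2 significant figures, so we must test candidate n values and see which one matches to that precision.

Candidate energies:
  n = 2:  E = -13.6057 × 5² / 2² = -85.03563 eV
  n = 3:  E = -13.6057 × 5² / 3² = -37.79361 eV
  n = 4:  E = -13.6057 × 5² / 4² = -21.25891 eV  ← matches
  n = 5:  E = -13.6057 × 5² / 5² = -13.60570 eV
  n = 6:  E = -13.6057 × 5² / 6² = -9.44840 eV

Checking against the measurement of -21 eV (2 sig figs), only n = 4 agrees:
E_4 = -21.25891 eV, which rounds to -21 eV ✓

Therefore n = 4.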